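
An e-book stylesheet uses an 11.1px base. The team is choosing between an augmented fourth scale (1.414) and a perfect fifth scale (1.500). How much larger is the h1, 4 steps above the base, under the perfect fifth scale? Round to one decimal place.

11.8px

Augmented fourth: 11.1 × 1.414⁴ = 44.373px
Perfect fifth: 11.1 × 1.500⁴ = 56.194px
Difference: 56.194 − 44.373 = 11.821px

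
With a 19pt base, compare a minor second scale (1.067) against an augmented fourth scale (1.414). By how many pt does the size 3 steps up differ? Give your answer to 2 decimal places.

30.64pt

Minor second: 19.0 × 1.067³ = 23.0806pt
Augmented fourth: 19.0 × 1.414³ = 53.7158pt
Difference: 53.7158 − 23.0806 = 30.6352pt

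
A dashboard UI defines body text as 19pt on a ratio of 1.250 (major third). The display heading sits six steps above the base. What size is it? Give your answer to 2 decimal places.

19.0 × 1.250⁶ = 19.0 × 3.81470 ≈ 72.48

72.48pt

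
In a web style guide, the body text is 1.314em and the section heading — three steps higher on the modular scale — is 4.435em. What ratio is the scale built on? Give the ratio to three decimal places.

1.500

The ratio satisfies 1.314 × r³ = 4.435, so r = (4.435 / 1.314)^(1/3).
r = 3.3752^(1/3) ≈ 1.5000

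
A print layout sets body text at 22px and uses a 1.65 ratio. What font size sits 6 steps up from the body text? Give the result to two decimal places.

Every step multiplies by the scale ratio.
22.0 × 1.65⁶ = 22.0 × 20.17919 ≈ 443.94

443.94px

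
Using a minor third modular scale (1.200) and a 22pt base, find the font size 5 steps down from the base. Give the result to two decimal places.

8.84pt

22.0 ÷ 1.200⁵ = 22.0 ÷ 2.48832 ≈ 8.84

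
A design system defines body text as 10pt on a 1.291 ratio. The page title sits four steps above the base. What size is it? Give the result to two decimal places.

27.78pt

10.0 × 1.291⁴ = 10.0 × 2.77783 ≈ 27.78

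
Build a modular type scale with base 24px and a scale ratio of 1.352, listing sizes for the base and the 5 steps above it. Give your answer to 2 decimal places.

24.00px, 32.45px, 43.87px, 59.31px, 80.19px, 108.42px

Step 0: 24px
Step 1: 24.0 × 1.352 = 32.45
Step 2: 24.0 × 1.352² = 43.87
Step 3: 24.0 × 1.352³ = 59.31
Step 4: 24.0 × 1.352⁴ = 80.19
Step 5: 24.0 × 1.352⁵ = 108.42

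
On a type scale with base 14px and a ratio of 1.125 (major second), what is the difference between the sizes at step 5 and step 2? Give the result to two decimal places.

7.51px

Step 2: 14.0 × 1.125² = 17.7188px
Step 5: 14.0 × 1.125⁵ = 25.2285px
Difference: 25.2285 − 17.7188 = 7.5097px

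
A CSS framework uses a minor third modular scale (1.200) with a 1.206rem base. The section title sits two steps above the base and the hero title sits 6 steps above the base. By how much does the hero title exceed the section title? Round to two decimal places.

Step 2: 1.206 × 1.200² = 1.7366rem
Step 6: 1.206 × 1.200⁶ = 3.6011rem
Difference: 3.6011 − 1.7366 = 1.8645rem

1.86rem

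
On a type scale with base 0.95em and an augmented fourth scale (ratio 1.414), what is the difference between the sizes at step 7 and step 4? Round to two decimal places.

6.94em

Step 4: 0.95 × 1.414⁴ = 3.7977em
Step 7: 0.95 × 1.414⁷ = 10.7367em
Difference: 10.7367 − 3.7977 = 6.9390em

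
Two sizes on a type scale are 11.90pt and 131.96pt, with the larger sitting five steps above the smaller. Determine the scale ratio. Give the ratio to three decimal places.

1.618

The ratio satisfies 11.90 × r⁵ = 131.96, so r = (131.96 / 11.90)^(1/5).
r = 11.0891^(1/5) ≈ 1.6180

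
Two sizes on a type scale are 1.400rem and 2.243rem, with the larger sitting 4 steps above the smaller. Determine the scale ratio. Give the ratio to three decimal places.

1.125

The ratio satisfies 1.400 × r⁴ = 2.243, so r = (2.243 / 1.400)^(1/4).
r = 1.6021^(1/4) ≈ 1.1251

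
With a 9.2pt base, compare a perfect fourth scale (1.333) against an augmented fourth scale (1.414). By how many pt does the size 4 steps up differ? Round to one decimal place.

7.7pt

Perfect fourth: 9.2 × 1.333⁴ = 29.047pt
Augmented fourth: 9.2 × 1.414⁴ = 36.778pt
Difference: 36.778 − 29.047 = 7.731pt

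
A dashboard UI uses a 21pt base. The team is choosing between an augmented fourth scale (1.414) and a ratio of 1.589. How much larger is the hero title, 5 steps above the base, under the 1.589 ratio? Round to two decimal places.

94.03pt

Augmented fourth: 21.0 × 1.414⁵ = 118.7043pt
At 1.589: 21.0 × 1.589⁵ = 212.7349pt
Difference: 212.7349 − 118.7043 = 94.0306pt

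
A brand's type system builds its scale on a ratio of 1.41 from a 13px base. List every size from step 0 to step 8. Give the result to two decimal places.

13.00px, 18.33px, 25.85px, 36.44px, 51.38px, 72.45px, 102.15px, 144.04px, 203.09px

Step 0: 13px
Step 1: 13.0 × 1.41 = 18.33
Step 2: 13.0 × 1.41² = 25.85
Step 3: 13.0 × 1.41³ = 36.44
Step 4: 13.0 × 1.41⁴ = 51.38
Step 5: 13.0 × 1.41⁵ = 72.45
Step 6: 13.0 × 1.41⁶ = 102.15
Step 7: 13.0 × 1.41⁷ = 144.04
Step 8: 13.0 × 1.41⁸ = 203.09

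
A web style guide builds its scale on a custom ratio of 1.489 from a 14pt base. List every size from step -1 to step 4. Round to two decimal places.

9.40pt, 14.00pt, 20.85pt, 31.04pt, 46.22pt, 68.82pt

Step -1: 14.0 ÷ 1.489 = 9.40
Step 0: 14pt
Step 1: 14.0 × 1.489 = 20.85
Step 2: 14.0 × 1.489² = 31.04
Step 3: 14.0 × 1.489³ = 46.22
Step 4: 14.0 × 1.489⁴ = 68.82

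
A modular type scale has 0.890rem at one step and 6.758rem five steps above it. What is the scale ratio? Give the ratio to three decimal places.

r⁵ = 6.758 / 0.890, so r = (6.758/0.890)^(1/5).
r = 7.5933^(1/5) ≈ 1.5000

1.500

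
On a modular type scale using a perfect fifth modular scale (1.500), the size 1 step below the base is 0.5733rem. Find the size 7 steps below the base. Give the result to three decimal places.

0.5733 ÷ 1.500⁶ = 0.5733 ÷ 11.39062 ≈ 0.050

0.050rem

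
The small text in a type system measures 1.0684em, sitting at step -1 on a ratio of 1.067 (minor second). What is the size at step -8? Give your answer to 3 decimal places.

0.679em

Moving from step -1 to step -8 is 7 steps down, so divide by r⁷.
1.0684 ÷ 1.067⁷ = 1.0684 ÷ 1.57453 ≈ 0.679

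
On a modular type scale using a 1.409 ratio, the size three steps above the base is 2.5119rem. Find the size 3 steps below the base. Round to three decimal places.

2.5119 ÷ 1.409⁶ = 2.5119 ÷ 7.82467 ≈ 0.321

0.321rem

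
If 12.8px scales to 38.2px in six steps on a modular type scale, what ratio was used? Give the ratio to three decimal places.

1.200

The ratio satisfies 12.8 × r⁶ = 38.2, so r = (38.2 / 12.8)^(1/6).
r = 2.9844^(1/6) ≈ 1.1999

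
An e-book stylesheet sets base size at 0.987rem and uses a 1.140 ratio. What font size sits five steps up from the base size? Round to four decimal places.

1.9004rem

Every step multiplies by the scale ratio.
0.987 × 1.140⁵ = 0.987 × 1.92541 ≈ 1.9004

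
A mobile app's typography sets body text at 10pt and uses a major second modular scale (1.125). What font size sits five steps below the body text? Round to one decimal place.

Each step on a modular scale multiplies by the ratio, so the size n steps from the base is base × ratioⁿ.
10.0 ÷ 1.125⁵ = 10.0 ÷ 1.80203 ≈ 5.55

5.5pt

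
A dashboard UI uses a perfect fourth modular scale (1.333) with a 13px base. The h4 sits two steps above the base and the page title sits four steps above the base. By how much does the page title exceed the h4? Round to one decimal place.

Step 2: 13.0 × 1.333² = 23.100px
Step 4: 13.0 × 1.333⁴ = 41.045px
Difference: 41.045 − 23.100 = 17.945px

17.9px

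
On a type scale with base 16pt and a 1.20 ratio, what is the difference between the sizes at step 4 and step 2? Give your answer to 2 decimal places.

Step 2: 16.0 × 1.20² = 23.0400pt
Step 4: 16.0 × 1.20⁴ = 33.1776pt
Difference: 33.1776 − 23.0400 = 10.1376pt

10.14pt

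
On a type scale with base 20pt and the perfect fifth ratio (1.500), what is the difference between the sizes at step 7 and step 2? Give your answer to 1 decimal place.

Step 2: 20.0 × 1.500² = 45.000pt
Step 7: 20.0 × 1.500⁷ = 341.719pt
Difference: 341.719 − 45.000 = 296.719pt

296.7pt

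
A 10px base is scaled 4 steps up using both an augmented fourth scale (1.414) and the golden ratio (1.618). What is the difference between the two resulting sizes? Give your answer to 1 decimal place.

28.6px

Augmented fourth: 10.0 × 1.414⁴ = 39.976px
Golden ratio: 10.0 × 1.618⁴ = 68.535px
Difference: 68.535 − 39.976 = 28.559px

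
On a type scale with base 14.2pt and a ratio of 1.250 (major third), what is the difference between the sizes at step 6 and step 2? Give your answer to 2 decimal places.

31.98pt

Step 2: 14.2 × 1.250² = 22.1875pt
Step 6: 14.2 × 1.250⁶ = 54.1687pt
Difference: 54.1687 − 22.1875 = 31.9812pt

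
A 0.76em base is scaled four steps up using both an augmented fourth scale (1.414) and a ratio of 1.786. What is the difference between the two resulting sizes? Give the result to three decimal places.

Augmented fourth: 0.76 × 1.414⁴ = 3.03816em
At 1.786: 0.76 × 1.786⁴ = 7.73285em
Difference: 7.73285 − 3.03816 = 4.69469em

4.695em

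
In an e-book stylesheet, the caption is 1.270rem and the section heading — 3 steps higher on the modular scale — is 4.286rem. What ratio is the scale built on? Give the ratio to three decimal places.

1.500

r³ = 4.286 / 1.270, so r = (4.286/1.270)^(1/3).
r = 3.3748^(1/3) ≈ 1.5000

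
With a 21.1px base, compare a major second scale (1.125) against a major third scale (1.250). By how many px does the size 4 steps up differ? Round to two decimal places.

Major second: 21.1 × 1.125⁴ = 33.7981px
Major third: 21.1 × 1.250⁴ = 51.5137px
Difference: 51.5137 − 33.7981 = 17.7156px

17.72px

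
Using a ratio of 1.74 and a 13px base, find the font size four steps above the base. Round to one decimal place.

119.2px

Each step on a modular scale multiplies by the ratio, so the size n steps from the base is base × ratioⁿ.
13.0 × 1.74⁴ = 13.0 × 9.16636 ≈ 119.16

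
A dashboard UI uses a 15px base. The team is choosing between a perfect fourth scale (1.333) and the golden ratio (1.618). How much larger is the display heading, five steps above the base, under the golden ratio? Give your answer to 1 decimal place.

Perfect fourth: 15.0 × 1.333⁵ = 63.131px
Golden ratio: 15.0 × 1.618⁵ = 166.335px
Difference: 166.335 − 63.131 = 103.204px

103.2px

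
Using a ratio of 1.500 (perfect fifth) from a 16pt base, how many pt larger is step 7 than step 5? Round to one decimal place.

151.9pt

Step 5: 16.0 × 1.500⁵ = 121.500pt
Step 7: 16.0 × 1.500⁷ = 273.375pt
Difference: 273.375 − 121.500 = 151.875pt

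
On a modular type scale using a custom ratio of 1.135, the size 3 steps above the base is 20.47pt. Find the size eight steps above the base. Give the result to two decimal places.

38.56pt

20.47 × 1.135⁵ = 20.47 × 1.88356 ≈ 38.556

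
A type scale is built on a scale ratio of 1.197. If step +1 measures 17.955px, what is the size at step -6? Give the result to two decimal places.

5.10px

17.955 ÷ 1.197⁷ = 17.955 ÷ 3.52094 ≈ 5.099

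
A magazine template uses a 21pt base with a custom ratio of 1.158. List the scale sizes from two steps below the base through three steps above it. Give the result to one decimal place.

Step -2: 21.0 ÷ 1.158² = 15.7
Step -1: 21.0 ÷ 1.158 = 18.1
Step 0: 21pt
Step 1: 21.0 × 1.158 = 24.3
Step 2: 21.0 × 1.158² = 28.2
Step 3: 21.0 × 1.158³ = 32.6

15.7pt, 18.1pt, 21.0pt, 24.3pt, 28.2pt, 32.6pt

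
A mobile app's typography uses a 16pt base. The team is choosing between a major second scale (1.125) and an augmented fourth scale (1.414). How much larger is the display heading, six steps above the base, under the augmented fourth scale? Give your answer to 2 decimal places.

Major second: 16.0 × 1.125⁶ = 32.4366pt
Augmented fourth: 16.0 × 1.414⁶ = 127.8841pt
Difference: 127.8841 − 32.4366 = 95.4475pt

95.45pt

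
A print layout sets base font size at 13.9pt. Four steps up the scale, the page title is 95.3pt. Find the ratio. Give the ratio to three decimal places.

1.618

The ratio satisfies 13.9 × r⁴ = 95.3, so r = (95.3 / 13.9)^(1/4).
r = 6.8561^(1/4) ≈ 1.6182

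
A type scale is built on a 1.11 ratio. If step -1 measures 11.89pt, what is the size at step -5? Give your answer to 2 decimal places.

7.83pt

11.89 ÷ 1.11⁴ = 11.89 ÷ 1.51807 ≈ 7.832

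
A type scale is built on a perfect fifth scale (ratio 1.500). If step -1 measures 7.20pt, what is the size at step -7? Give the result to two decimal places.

0.63pt

7.20 ÷ 1.500⁶ = 7.20 ÷ 11.39062 ≈ 0.632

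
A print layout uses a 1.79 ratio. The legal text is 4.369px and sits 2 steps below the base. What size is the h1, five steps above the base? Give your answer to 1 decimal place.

257.2px

4.369 × 1.79⁷ = 4.369 × 58.88046 ≈ 257.249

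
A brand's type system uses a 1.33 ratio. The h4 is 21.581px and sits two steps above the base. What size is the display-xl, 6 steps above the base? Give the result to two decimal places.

67.53px

21.581 × 1.33⁴ = 21.581 × 3.12901 ≈ 67.527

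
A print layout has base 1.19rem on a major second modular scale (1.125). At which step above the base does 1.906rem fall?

4

1.125ⁿ = 1.906 / 1.19 = 1.6017
n = ln(1.6017) / ln(1.125) = 0.4711 / 0.1178 ≈ 4.00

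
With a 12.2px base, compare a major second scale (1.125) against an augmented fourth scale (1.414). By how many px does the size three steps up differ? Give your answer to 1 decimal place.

Major second: 12.2 × 1.125³ = 17.371px
Augmented fourth: 12.2 × 1.414³ = 34.491px
Difference: 34.491 − 17.371 = 17.120px

17.1px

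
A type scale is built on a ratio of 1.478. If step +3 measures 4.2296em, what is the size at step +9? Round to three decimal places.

The gap is 9 − (3) = 6 steps, so the factor is 1.478^6.
4.2296 × 1.478⁶ = 4.2296 × 10.42429 ≈ 44.091

44.091em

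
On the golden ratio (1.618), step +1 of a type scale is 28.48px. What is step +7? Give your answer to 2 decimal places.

Moving from step +1 to step +7 is 6 steps up, so multiply by r⁶.
28.48 × 1.618⁶ = 28.48 × 17.94201 ≈ 510.988

510.99px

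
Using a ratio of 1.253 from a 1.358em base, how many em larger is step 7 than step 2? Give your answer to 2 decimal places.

Step 2: 1.358 × 1.253² = 2.1321em
Step 7: 1.358 × 1.253⁷ = 6.5850em
Difference: 6.5850 − 2.1321 = 4.4529em

4.45em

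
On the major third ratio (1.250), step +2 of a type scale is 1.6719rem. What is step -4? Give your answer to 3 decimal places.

0.438rem

The gap is -4 − (2) = -6 steps, so the factor is 1.250^-6.
1.6719 ÷ 1.250⁶ = 1.6719 ÷ 3.81470 ≈ 0.438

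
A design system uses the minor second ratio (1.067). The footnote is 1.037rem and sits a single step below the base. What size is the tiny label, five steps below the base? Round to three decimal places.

0.800rem

1.037 ÷ 1.067⁴ = 1.037 ÷ 1.29616 ≈ 0.800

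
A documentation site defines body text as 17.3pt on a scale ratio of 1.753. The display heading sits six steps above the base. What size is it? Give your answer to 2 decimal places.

502.04pt

Each step on a modular scale multiplies by the ratio, so the size n steps from the base is base × ratioⁿ.
17.3 × 1.753⁶ = 17.3 × 29.01960 ≈ 502.04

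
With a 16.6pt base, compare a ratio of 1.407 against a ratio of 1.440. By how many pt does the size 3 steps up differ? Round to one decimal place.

At 1.407: 16.6 × 1.407³ = 46.237pt
At 1.440: 16.6 × 1.440³ = 49.567pt
Difference: 49.567 − 46.237 = 3.330pt

3.3pt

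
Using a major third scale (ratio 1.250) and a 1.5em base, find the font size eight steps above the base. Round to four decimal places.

1.5 × 1.250⁸ = 1.5 × 5.96046 ≈ 8.9407

8.9407em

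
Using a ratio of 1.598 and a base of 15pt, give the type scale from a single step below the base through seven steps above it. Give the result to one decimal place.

9.4pt, 15.0pt, 24.0pt, 38.3pt, 61.2pt, 97.8pt, 156.3pt, 249.8pt, 399.1pt

Step -1: 15.0 ÷ 1.598 = 9.4
Step 0: 15pt
Step 1: 15.0 × 1.598 = 24.0
Step 2: 15.0 × 1.598² = 38.3
Step 3: 15.0 × 1.598³ = 61.2
Step 4: 15.0 × 1.598⁴ = 97.8
Step 5: 15.0 × 1.598⁵ = 156.3
Step 6: 15.0 × 1.598⁶ = 249.8
Step 7: 15.0 × 1.598⁷ = 399.1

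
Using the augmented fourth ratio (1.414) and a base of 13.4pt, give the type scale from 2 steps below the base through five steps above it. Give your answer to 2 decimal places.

Step -2: 13.4 ÷ 1.414² = 6.70
Step -1: 13.4 ÷ 1.414 = 9.48
Step 0: 13.4pt
Step 1: 13.4 × 1.414 = 18.95
Step 2: 13.4 × 1.414² = 26.79
Step 3: 13.4 × 1.414³ = 37.88
Step 4: 13.4 × 1.414⁴ = 53.57
Step 5: 13.4 × 1.414⁵ = 75.74

6.70pt, 9.48pt, 13.40pt, 18.95pt, 26.79pt, 37.88pt, 53.57pt, 75.74pt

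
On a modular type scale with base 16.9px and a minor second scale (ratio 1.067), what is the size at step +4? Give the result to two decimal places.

21.91px

A modular type scale is a geometric sequence: sizeₙ = base × rⁿ.
16.9 × 1.067⁴ = 16.9 × 1.29616 ≈ 21.91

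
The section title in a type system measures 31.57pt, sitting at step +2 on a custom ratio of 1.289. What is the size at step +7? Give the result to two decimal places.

31.57 × 1.289⁵ = 31.57 × 3.55848 ≈ 112.341

112.34pt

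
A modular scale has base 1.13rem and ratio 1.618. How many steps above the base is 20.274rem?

1.618ⁿ = 20.274 / 1.13 = 17.9416
n = ln(17.9416) / ln(1.618) = 2.8871 / 0.4812 ≈ 6.00

6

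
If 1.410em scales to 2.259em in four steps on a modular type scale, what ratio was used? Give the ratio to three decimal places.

The ratio satisfies 1.410 × r⁴ = 2.259, so r = (2.259 / 1.410)^(1/4).
r = 1.6021^(1/4) ≈ 1.1251

1.125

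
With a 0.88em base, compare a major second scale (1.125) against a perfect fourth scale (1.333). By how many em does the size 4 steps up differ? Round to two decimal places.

1.37em

Major second: 0.88 × 1.125⁴ = 1.4096em
Perfect fourth: 0.88 × 1.333⁴ = 2.7785em
Difference: 2.7785 − 1.4096 = 1.3689em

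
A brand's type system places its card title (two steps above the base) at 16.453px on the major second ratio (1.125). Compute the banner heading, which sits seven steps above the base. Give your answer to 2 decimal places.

29.65px

Moving from step +2 to step +7 is 5 steps up, so multiply by r⁵.
16.453 × 1.125⁵ = 16.453 × 1.80203 ≈ 29.649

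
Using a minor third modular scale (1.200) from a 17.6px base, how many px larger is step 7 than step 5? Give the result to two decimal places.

19.27px

Step 5: 17.6 × 1.200⁵ = 43.7944px
Step 7: 17.6 × 1.200⁷ = 63.0640px
Difference: 63.0640 − 43.7944 = 19.2696px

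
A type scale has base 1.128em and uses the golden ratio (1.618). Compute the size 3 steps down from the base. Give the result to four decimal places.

0.2663em

1.128 ÷ 1.618³ = 1.128 ÷ 4.23580 ≈ 0.2663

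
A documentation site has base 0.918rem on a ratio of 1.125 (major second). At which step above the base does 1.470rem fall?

1.125ⁿ = 1.470 / 0.918 = 1.6013
n = ln(1.6013) / ln(1.125) = 0.4708 / 0.1178 ≈ 4.00

4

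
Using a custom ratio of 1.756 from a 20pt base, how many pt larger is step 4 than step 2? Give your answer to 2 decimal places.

Step 2: 20.0 × 1.756² = 61.6707pt
Step 4: 20.0 × 1.756⁴ = 190.1639pt
Difference: 190.1639 − 61.6707 = 128.4932pt

128.49pt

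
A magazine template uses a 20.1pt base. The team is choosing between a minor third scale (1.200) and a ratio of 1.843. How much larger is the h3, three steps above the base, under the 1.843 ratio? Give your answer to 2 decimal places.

Minor third: 20.1 × 1.200³ = 34.7328pt
At 1.843: 20.1 × 1.843³ = 125.8265pt
Difference: 125.8265 − 34.7328 = 91.0937pt

91.09pt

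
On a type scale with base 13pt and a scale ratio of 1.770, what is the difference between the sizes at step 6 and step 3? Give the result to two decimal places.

Step 3: 13.0 × 1.770³ = 72.0880pt
Step 6: 13.0 × 1.770⁶ = 399.7449pt
Difference: 399.7449 − 72.0880 = 327.6569pt

327.66pt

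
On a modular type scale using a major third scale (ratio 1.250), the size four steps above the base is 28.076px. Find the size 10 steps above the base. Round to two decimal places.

107.10px

Moving from step +4 to step +10 is 6 steps up, so multiply by r⁶.
28.076 × 1.250⁶ = 28.076 × 3.81470 ≈ 107.101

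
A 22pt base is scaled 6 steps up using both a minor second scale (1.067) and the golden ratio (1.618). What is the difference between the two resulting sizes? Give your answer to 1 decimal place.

Minor second: 22.0 × 1.067⁶ = 32.465pt
Golden ratio: 22.0 × 1.618⁶ = 394.724pt
Difference: 394.724 − 32.465 = 362.259pt

362.3pt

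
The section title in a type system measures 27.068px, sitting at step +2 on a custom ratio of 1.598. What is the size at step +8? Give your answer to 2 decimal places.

450.73px

Moving from step +2 to step +8 is 6 steps up, so multiply by r⁶.
27.068 × 1.598⁶ = 27.068 × 16.65178 ≈ 450.730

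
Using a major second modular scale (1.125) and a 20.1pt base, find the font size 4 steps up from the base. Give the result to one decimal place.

32.2pt

20.1 × 1.125⁴ = 20.1 × 1.60181 ≈ 32.20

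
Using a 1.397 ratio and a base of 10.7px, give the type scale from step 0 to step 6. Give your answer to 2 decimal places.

Step 0: 10.7px
Step 1: 10.7 × 1.397 = 14.95
Step 2: 10.7 × 1.397² = 20.88
Step 3: 10.7 × 1.397³ = 29.17
Step 4: 10.7 × 1.397⁴ = 40.75
Step 5: 10.7 × 1.397⁵ = 56.93
Step 6: 10.7 × 1.397⁶ = 79.54

10.70px, 14.95px, 20.88px, 29.17px, 40.75px, 56.93px, 79.54px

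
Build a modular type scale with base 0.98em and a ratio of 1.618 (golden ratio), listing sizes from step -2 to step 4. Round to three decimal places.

0.374em, 0.606em, 0.980em, 1.586em, 2.566em, 4.151em, 6.716em

Step -2: 0.98 ÷ 1.618² = 0.374
Step -1: 0.98 ÷ 1.618 = 0.606
Step 0: 0.98em
Step 1: 0.98 × 1.618 = 1.586
Step 2: 0.98 × 1.618² = 2.566
Step 3: 0.98 × 1.618³ = 4.151
Step 4: 0.98 × 1.618⁴ = 6.716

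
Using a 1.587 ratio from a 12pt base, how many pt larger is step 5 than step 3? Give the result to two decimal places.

72.84pt

Step 3: 12.0 × 1.587³ = 47.9636pt
Step 5: 12.0 × 1.587⁵ = 120.7997pt
Difference: 120.7997 − 47.9636 = 72.8361pt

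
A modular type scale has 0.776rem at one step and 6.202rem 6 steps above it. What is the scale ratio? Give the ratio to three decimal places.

The ratio satisfies 0.776 × r⁶ = 6.202, so r = (6.202 / 0.776)^(1/6).
r = 7.9923^(1/6) ≈ 1.4140

1.414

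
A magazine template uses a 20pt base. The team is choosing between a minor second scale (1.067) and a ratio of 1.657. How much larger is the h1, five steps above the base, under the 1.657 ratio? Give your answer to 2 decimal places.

Minor second: 20.0 × 1.067⁵ = 27.6600pt
At 1.657: 20.0 × 1.657⁵ = 249.8288pt
Difference: 249.8288 − 27.6600 = 222.1688pt

222.17pt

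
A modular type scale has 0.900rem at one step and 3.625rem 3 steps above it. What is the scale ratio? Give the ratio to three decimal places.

1.591

r³ = 3.625 / 0.900, so r = (3.625/0.900)^(1/3).
r = 4.0278^(1/3) ≈ 1.5911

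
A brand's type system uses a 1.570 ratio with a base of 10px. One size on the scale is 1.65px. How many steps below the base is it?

4

1.570ⁿ = 10 / 1.65 = 6.0606
n = ln(6.0606) / ln(1.570) = 1.8018 / 0.4511 ≈ 3.99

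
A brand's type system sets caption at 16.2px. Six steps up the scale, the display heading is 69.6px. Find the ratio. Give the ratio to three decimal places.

1.275

The ratio satisfies 16.2 × r⁶ = 69.6, so r = (69.6 / 16.2)^(1/6).
r = 4.2963^(1/6) ≈ 1.2750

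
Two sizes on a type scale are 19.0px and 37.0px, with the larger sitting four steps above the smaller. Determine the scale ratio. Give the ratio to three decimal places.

1.181

The ratio satisfies 19.0 × r⁴ = 37.0, so r = (37.0 / 19.0)^(1/4).
r = 1.9474^(1/4) ≈ 1.1813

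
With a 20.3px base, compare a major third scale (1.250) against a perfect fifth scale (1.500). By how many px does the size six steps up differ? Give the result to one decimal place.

153.8px

Major third: 20.3 × 1.250⁶ = 77.438px
Perfect fifth: 20.3 × 1.500⁶ = 231.230px
Difference: 231.230 − 77.438 = 153.792px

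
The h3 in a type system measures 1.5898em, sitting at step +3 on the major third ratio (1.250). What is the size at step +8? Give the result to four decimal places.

4.8517em

1.5898 × 1.250⁵ = 1.5898 × 3.05176 ≈ 4.8517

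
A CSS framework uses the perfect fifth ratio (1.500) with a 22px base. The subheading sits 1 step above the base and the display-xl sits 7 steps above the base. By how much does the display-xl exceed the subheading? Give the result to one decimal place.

342.9px

Step 1: 22.0 × 1.500 = 33.000px
Step 7: 22.0 × 1.500⁷ = 375.891px
Difference: 375.891 − 33.000 = 342.891px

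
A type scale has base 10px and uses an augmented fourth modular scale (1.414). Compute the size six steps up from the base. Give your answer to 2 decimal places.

10.0 × 1.414⁶ = 10.0 × 7.99275 ≈ 79.93

79.93px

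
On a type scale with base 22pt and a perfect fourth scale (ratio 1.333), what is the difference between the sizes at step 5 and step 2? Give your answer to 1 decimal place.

53.5pt

Step 2: 22.0 × 1.333² = 39.092pt
Step 5: 22.0 × 1.333⁵ = 92.592pt
Difference: 92.592 − 39.092 = 53.500pt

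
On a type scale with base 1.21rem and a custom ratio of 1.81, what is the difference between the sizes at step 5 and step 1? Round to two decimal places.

Step 1: 1.21 × 1.81 = 2.1901rem
Step 5: 1.21 × 1.81⁵ = 23.5060rem
Difference: 23.5060 − 2.1901 = 21.3159rem

21.32rem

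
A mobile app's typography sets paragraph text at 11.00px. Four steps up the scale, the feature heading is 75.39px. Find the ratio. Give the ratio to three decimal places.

r⁴ = 75.39 / 11.00, so r = (75.39/11.00)^(1/4).
r = 6.8536^(1/4) ≈ 1.6180

1.618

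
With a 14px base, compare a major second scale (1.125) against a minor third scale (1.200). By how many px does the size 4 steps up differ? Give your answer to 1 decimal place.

6.6px

Major second: 14.0 × 1.125⁴ = 22.425px
Minor third: 14.0 × 1.200⁴ = 29.030px
Difference: 29.030 − 22.425 = 6.605px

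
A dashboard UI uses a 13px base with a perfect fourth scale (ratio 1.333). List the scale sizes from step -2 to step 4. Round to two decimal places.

7.32px, 9.75px, 13.00px, 17.33px, 23.10px, 30.79px, 41.05px

Step -2: 13.0 ÷ 1.333² = 7.32
Step -1: 13.0 ÷ 1.333 = 9.75
Step 0: 13px
Step 1: 13.0 × 1.333 = 17.33
Step 2: 13.0 × 1.333² = 23.10
Step 3: 13.0 × 1.333³ = 30.79
Step 4: 13.0 × 1.333⁴ = 41.05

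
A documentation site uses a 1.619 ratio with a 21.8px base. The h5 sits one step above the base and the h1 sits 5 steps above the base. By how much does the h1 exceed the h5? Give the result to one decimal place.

207.2px

Step 1: 21.8 × 1.619 = 35.294px
Step 5: 21.8 × 1.619⁵ = 242.488px
Difference: 242.488 − 35.294 = 207.194px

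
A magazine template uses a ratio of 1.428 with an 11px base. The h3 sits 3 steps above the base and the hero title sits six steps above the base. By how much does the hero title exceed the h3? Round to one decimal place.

Step 3: 11.0 × 1.428³ = 32.032px
Step 6: 11.0 × 1.428⁶ = 93.274px
Difference: 93.274 − 32.032 = 61.242px

61.2px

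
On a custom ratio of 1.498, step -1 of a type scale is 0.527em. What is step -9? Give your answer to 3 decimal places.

0.021em

0.527 ÷ 1.498⁸ = 0.527 ÷ 25.35680 ≈ 0.021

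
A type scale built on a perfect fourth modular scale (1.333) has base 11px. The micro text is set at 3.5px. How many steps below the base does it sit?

4

1.333ⁿ = 11 / 3.5 = 3.1429
n = ln(3.1429) / ln(1.333) = 1.1451 / 0.2874 ≈ 3.98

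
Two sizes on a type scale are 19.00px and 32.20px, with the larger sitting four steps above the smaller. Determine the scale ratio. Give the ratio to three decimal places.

The ratio satisfies 19.00 × r⁴ = 32.20, so r = (32.20 / 19.00)^(1/4).
r = 1.6947^(1/4) ≈ 1.1410

1.141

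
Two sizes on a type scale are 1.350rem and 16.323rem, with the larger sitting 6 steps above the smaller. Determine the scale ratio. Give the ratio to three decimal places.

1.515

r⁶ = 16.323 / 1.350, so r = (16.323/1.350)^(1/6).
r = 12.0911^(1/6) ≈ 1.5150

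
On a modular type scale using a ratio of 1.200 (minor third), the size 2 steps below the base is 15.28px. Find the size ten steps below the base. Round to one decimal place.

15.28 ÷ 1.200⁸ = 15.28 ÷ 4.29982 ≈ 3.554

3.6px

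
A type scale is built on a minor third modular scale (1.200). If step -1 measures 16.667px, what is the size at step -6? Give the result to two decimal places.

6.70px

The gap is -6 − (-1) = -5 steps, so the factor is 1.200^-5.
16.667 ÷ 1.200⁵ = 16.667 ÷ 2.48832 ≈ 6.698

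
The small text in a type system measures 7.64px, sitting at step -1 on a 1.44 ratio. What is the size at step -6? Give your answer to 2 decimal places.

7.64 ÷ 1.44⁵ = 7.64 ÷ 6.19174 ≈ 1.234

1.23px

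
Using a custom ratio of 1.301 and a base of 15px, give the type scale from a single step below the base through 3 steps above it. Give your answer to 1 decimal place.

Step -1: 15.0 ÷ 1.301 = 11.5
Step 0: 15px
Step 1: 15.0 × 1.301 = 19.5
Step 2: 15.0 × 1.301² = 25.4
Step 3: 15.0 × 1.301³ = 33.0

11.5px, 15.0px, 19.5px, 25.4px, 33.0px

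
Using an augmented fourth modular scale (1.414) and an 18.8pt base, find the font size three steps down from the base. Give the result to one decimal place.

A modular type scale is a geometric sequence: sizeₙ = base × rⁿ.
18.8 ÷ 1.414³ = 18.8 ÷ 2.82715 ≈ 6.65

6.6pt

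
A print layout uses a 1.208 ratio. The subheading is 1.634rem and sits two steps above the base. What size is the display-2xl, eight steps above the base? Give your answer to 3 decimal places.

The gap is 8 − (2) = 6 steps, so the factor is 1.208^6.
1.634 × 1.208⁶ = 1.634 × 3.10743 ≈ 5.078

5.078rem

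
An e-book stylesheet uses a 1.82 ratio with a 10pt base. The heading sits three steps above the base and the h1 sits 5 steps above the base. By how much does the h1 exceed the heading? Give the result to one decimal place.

139.4pt

Step 3: 10.0 × 1.82³ = 60.286pt
Step 5: 10.0 × 1.82⁵ = 199.690pt
Difference: 199.690 − 60.286 = 139.404pt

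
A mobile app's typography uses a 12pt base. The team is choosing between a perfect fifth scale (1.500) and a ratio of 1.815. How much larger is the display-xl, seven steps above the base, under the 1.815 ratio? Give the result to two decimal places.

573.57pt

Perfect fifth: 12.0 × 1.500⁷ = 205.0312pt
At 1.815: 12.0 × 1.815⁷ = 778.6058pt
Difference: 778.6058 − 205.0312 = 573.5746pt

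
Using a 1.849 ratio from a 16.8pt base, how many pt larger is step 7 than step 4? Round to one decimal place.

Step 4: 16.8 × 1.849⁴ = 196.362pt
Step 7: 16.8 × 1.849⁷ = 1241.274pt
Difference: 1241.274 − 196.362 = 1044.912pt

1044.9pt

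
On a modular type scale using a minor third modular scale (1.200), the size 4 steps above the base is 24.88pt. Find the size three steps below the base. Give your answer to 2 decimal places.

6.94pt

24.88 ÷ 1.200⁷ = 24.88 ÷ 3.58318 ≈ 6.944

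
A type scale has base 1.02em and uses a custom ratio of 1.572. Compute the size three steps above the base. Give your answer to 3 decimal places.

Each step on a modular scale multiplies by the ratio, so the size n steps from the base is base × ratioⁿ.
1.02 × 1.572³ = 1.02 × 3.88470 ≈ 3.962

3.962em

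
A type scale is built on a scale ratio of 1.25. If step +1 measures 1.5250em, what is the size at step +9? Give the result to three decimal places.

1.5250 × 1.25⁸ = 1.5250 × 5.96046 ≈ 9.090

9.090em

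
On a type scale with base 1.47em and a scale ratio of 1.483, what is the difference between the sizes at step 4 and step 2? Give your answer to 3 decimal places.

3.877em

Step 2: 1.47 × 1.483² = 3.23295em
Step 4: 1.47 × 1.483⁴ = 7.11020em
Difference: 7.11020 − 3.23295 = 3.87725em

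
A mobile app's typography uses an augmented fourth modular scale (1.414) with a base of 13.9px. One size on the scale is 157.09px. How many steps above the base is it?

1.414ⁿ = 157.09 / 13.9 = 11.3014
n = ln(11.3014) / ln(1.414) = 2.4249 / 0.3464 ≈ 7.00

7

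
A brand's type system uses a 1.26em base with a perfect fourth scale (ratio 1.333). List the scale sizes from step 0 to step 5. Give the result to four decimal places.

Step 0: 1.26em
Step 1: 1.26 × 1.333 = 1.6796
Step 2: 1.26 × 1.333² = 2.2389
Step 3: 1.26 × 1.333³ = 2.9844
Step 4: 1.26 × 1.333⁴ = 3.9782
Step 5: 1.26 × 1.333⁵ = 5.3030

1.2600em, 1.6796em, 2.2389em, 2.9844em, 3.9782em, 5.3030em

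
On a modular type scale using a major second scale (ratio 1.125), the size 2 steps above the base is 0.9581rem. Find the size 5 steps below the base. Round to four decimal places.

0.4201rem

0.9581 ÷ 1.125⁷ = 0.9581 ÷ 2.28070 ≈ 0.4201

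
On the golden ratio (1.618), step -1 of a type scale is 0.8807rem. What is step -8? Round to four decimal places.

0.0303rem

Moving from step -1 to step -8 is 7 steps down, so divide by r⁷.
0.8807 ÷ 1.618⁷ = 0.8807 ÷ 29.03017 ≈ 0.0303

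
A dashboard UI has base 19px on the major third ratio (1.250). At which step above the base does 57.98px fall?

5

1.250ⁿ = 57.98 / 19 = 3.0516
n = ln(3.0516) / ln(1.250) = 1.1157 / 0.2231 ≈ 5.00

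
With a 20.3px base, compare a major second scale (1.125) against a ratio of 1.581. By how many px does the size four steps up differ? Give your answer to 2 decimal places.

94.31px

Major second: 20.3 × 1.125⁴ = 32.5167px
At 1.581: 20.3 × 1.581⁴ = 126.8304px
Difference: 126.8304 − 32.5167 = 94.3137px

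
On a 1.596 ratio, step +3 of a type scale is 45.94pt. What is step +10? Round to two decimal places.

1211.77pt

45.94 × 1.596⁷ = 45.94 × 26.37729 ≈ 1211.773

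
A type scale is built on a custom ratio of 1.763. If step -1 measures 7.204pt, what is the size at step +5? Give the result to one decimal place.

216.3pt

The gap is 5 − (-1) = 6 steps, so the factor is 1.763^6.
7.204 × 1.763⁶ = 7.204 × 30.02713 ≈ 216.315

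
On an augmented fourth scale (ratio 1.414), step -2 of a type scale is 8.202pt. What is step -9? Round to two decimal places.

The gap is -9 − (-2) = -7 steps, so the factor is 1.414^-7.
8.202 ÷ 1.414⁷ = 8.202 ÷ 11.30175 ≈ 0.726

0.73pt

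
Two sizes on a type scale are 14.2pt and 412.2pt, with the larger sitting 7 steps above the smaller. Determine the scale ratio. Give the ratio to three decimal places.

1.618

The ratio satisfies 14.2 × r⁷ = 412.2, so r = (412.2 / 14.2)^(1/7).
r = 29.0282^(1/7) ≈ 1.6180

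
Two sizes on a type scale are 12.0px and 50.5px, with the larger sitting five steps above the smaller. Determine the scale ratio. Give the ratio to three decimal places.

1.333

The ratio satisfies 12.0 × r⁵ = 50.5, so r = (50.5 / 12.0)^(1/5).
r = 4.2083^(1/5) ≈ 1.3330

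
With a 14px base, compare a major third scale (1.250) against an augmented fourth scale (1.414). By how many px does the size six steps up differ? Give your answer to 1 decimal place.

58.5px

Major third: 14.0 × 1.250⁶ = 53.406px
Augmented fourth: 14.0 × 1.414⁶ = 111.899px
Difference: 111.899 − 53.406 = 58.493px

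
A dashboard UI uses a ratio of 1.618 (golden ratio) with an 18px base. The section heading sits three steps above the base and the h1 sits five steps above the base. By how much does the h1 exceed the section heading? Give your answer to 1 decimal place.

Step 3: 18.0 × 1.618³ = 76.244px
Step 5: 18.0 × 1.618⁵ = 199.602px
Difference: 199.602 − 76.244 = 123.358px

123.4px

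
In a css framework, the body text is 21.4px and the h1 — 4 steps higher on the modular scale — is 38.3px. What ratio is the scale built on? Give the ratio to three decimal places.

1.157

The ratio satisfies 21.4 × r⁴ = 38.3, so r = (38.3 / 21.4)^(1/4).
r = 1.7897^(1/4) ≈ 1.1566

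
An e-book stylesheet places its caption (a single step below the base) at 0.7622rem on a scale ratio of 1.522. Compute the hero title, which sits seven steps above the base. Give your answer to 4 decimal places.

21.9476rem

0.7622 × 1.522⁸ = 0.7622 × 28.79501 ≈ 21.9476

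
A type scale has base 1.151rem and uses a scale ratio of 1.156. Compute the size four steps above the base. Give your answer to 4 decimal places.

2.0554rem

A modular type scale is a geometric sequence: sizeₙ = base × rⁿ.
1.151 × 1.156⁴ = 1.151 × 1.78579 ≈ 2.0554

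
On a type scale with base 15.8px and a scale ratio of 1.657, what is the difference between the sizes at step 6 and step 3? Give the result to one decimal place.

Step 3: 15.8 × 1.657³ = 71.883px
Step 6: 15.8 × 1.657⁶ = 327.033px
Difference: 327.033 − 71.883 = 255.150px

255.2px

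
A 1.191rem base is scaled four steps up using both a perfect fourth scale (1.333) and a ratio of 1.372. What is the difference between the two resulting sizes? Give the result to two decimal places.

0.46rem

Perfect fourth: 1.191 × 1.333⁴ = 3.7604rem
At 1.372: 1.191 × 1.372⁴ = 4.2202rem
Difference: 4.2202 − 3.7604 = 0.4598rem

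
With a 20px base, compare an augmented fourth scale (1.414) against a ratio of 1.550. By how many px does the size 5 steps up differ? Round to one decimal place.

65.9px

Augmented fourth: 20.0 × 1.414⁵ = 113.052px
At 1.550: 20.0 × 1.550⁵ = 178.932px
Difference: 178.932 − 113.052 = 65.880px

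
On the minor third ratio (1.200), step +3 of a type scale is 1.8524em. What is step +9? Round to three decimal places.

5.531em

1.8524 × 1.200⁶ = 1.8524 × 2.98598 ≈ 5.531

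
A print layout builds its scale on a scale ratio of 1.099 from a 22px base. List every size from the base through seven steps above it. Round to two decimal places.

Step 0: 22px
Step 1: 22.0 × 1.099 = 24.18
Step 2: 22.0 × 1.099² = 26.57
Step 3: 22.0 × 1.099³ = 29.20
Step 4: 22.0 × 1.099⁴ = 32.09
Step 5: 22.0 × 1.099⁵ = 35.27
Step 6: 22.0 × 1.099⁶ = 38.76
Step 7: 22.0 × 1.099⁷ = 42.60

22.00px, 24.18px, 26.57px, 29.20px, 32.09px, 35.27px, 38.76px, 42.60px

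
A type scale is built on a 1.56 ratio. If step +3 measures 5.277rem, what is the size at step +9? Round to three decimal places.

76.056rem

Moving from step +3 to step +9 is 6 steps up, so multiply by r⁶.
5.277 × 1.56⁶ = 5.277 × 14.41277 ≈ 76.056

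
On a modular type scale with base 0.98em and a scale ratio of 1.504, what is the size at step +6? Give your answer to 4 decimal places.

11.3426em

0.98 × 1.504⁶ = 0.98 × 11.57409 ≈ 11.3426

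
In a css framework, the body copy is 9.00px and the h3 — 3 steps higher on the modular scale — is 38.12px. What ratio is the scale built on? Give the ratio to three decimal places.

1.618

r³ = 38.12 / 9.00, so r = (38.12/9.00)^(1/3).
r = 4.2356^(1/3) ≈ 1.6180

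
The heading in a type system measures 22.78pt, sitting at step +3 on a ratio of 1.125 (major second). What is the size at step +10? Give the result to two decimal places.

Moving from step +3 to step +10 is 7 steps up, so multiply by r⁷.
22.78 × 1.125⁷ = 22.78 × 2.28070 ≈ 51.954

51.95pt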